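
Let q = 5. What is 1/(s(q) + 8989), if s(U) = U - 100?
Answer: 1/8894 ≈ 0.00011244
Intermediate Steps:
s(U) = -100 + U
1/(s(q) + 8989) = 1/((-100 + 5) + 8989) = 1/(-95 + 8989) = 1/8894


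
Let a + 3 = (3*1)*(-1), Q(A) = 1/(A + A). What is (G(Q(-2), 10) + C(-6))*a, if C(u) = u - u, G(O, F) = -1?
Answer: 6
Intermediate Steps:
Q(A) = 1/(2*A)
a = -6 (a = -3 + (3*1)*(-1) = -3 + 3*(-1) = -3 - 3 = -6)
C(u) = 0
(G(Q(-2), 10) + C(-6))*a = (-1 + 0)*(-6) = -1*(-6) = 6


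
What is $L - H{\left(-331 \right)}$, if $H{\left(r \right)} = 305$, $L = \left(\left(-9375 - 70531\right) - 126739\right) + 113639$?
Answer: $-93311$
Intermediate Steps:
$L = -93006$ ($L = \left(-79906 - 126739\right) + 113639 = -206645 + 113639 = -93006$)
$L - H{\left(-331 \right)} = -93006 - 305 = -93311$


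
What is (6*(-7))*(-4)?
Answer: 168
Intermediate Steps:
(6*(-7))*(-4) = -42*(-4) = 168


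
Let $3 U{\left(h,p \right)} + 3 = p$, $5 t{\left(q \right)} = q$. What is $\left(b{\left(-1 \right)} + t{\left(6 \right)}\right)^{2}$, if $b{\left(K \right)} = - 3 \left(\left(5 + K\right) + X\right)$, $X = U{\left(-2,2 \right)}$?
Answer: $\frac{2401}{25} \approx 96.04$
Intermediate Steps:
$t{\left(q \right)} = \frac{q}{5}$
$U{\left(h,p \right)} = -1 + \frac{p}{3}$
$X = - \frac{1}{3}$ ($X = -1 + \frac{1}{3} \cdot 2 = -1 + \frac{2}{3} = - \frac{1}{3} \approx -0.33333$)
$b{\left(K \right)} = -14 - 3 K$ ($b{\left(K \right)} = - 3 \left(\left(5 + K\right) - \frac{1}{3}\right) = - 3 \left(\frac{14}{3} + K\right) = -14 - 3 K$)
$\left(b{\left(-1 \right)} + t{\left(6 \right)}\right)^{2} = \left(\left(-14 - -3\right) + \frac{1}{5} \cdot 6\right)^{2} = \left(\left(-14 + 3\right) + \frac{6}{5}\right)^{2} = \left(-11 + \frac{6}{5}\right)^{2} = \left(- \frac{49}{5}\right)^{2} = \frac{2401}{25}$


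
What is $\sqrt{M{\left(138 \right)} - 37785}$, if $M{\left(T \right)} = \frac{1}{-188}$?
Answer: $\frac{i \sqrt{333868307}}{94} \approx 194.38 i$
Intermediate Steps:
$M{\left(T \right)} = - \frac{1}{188}$
$\sqrt{M{\left(138 \right)} - 37785} = \sqrt{- \frac{1}{188} - 37785} = \sqrt{- \frac{7103581}{188}} = \frac{i \sqrt{333868307}}{94}$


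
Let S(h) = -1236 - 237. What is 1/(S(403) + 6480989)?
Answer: 1/6479516 ≈ 1.5433e-7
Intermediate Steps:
S(h) = -1473
1/(S(403) + 6480989) = 1/(-1473 + 6480989) = 1/6479516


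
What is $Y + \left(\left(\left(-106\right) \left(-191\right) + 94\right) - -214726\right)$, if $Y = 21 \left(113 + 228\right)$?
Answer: $242227$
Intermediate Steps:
$Y = 7161$ ($Y = 21 \cdot 341 = 7161$)
$Y + \left(\left(\left(-106\right) \left(-191\right) + 94\right) - -214726\right) = 7161 + \left(\left(\left(-106\right) \left(-191\right) + 94\right) - -214726\right) = 7161 + \left(\left(20246 + 94\right) + 214726\right) = 7161 + \left(20340 + 214726\right) = 7161 + 235066 = 242227$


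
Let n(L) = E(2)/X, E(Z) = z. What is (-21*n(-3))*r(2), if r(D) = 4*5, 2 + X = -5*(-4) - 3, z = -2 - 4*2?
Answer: 280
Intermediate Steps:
z = -10 (z = -2 - 8 = -10)
X = 15 (X = -2 + (-5*(-4) - 3) = -2 + (20 - 3) = -2 + 17 = 15)
E(Z) = -10
n(L) = -2/3 (n(L) = -10/15 = -10*1/15 = -2/3)
r(D) = 20
(-21*n(-3))*r(2) = -21*(-2/3)*20 = 14*20 = 280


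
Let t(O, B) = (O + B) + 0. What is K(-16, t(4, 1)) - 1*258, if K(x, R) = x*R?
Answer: -338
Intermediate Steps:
t(O, B) = B + O (t(O, B) = (B + O) + 0 = B + O)
K(x, R) = R*x
K(-16, t(4, 1)) - 1*258 = (1 + 4)*(-16) - 1*258 = 5*(-16) - 258 = -80 - 258 = -338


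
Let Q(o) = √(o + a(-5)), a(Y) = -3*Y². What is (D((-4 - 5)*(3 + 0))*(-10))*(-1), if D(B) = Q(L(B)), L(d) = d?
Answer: 10*I*√102 ≈ 100.99*I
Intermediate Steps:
Q(o) = √(-75 + o) (Q(o) = √(o - 3*(-5)²) = √(o - 3*25) = √(o - 75) = √(-75 + o))
D(B) = √(-75 + B)
(D((-4 - 5)*(3 + 0))*(-10))*(-1) = (√(-75 + (-4 - 5)*(3 + 0))*(-10))*(-1) = (√(-75 - 9*3)*(-10))*(-1) = (√(-75 - 27)*(-10))*(-1) = (√(-102)*(-10))*(-1) = ((I*√102)*(-10))*(-1) = -10*I*√102*(-1) = 10*I*√102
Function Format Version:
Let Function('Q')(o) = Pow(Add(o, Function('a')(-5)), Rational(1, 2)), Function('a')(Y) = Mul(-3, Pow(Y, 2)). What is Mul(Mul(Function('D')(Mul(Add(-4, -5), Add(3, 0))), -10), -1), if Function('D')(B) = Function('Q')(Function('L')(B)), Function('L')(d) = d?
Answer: Mul(10, I, Pow(102, Rational(1, 2))) ≈ Mul(100.99, I)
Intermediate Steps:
Function('Q')(o) = Pow(Add(-75, o), Rational(1, 2)) (Function('Q')(o) = Pow(Add(o, Mul(-3, Pow(-5, 2))), Rational(1, 2)) = Pow(Add(o, Mul(-3, 25)), Rational(1, 2)) = Pow(Add(o, -75), Rational(1, 2)) = Pow(Add(-75, o), Rational(1, 2)))
Function('D')(B) = Pow(Add(-75, B), Rational(1, 2))
Mul(Mul(Function('D')(Mul(Add(-4, -5), Add(3, 0))), -10), -1) = Mul(Mul(Pow(Add(-75, Mul(Add(-4, -5), Add(3, 0))), Rational(1, 2)), -10), -1) = Mul(Mul(Pow(Add(-75, Mul(-9, 3)), Rational(1, 2)), -10), -1) = Mul(Mul(Pow(Add(-75, -27), Rational(1, 2)), -10), -1) = Mul(Mul(Pow(-102, Rational(1, 2)), -10), -1) = Mul(Mul(Mul(I, Pow(102, Rational(1, 2))), -10), -1) = Mul(Mul(-10, I, Pow(102, Rational(1, 2))), -1) = Mul(10, I, Pow(102, Rational(1, 2)))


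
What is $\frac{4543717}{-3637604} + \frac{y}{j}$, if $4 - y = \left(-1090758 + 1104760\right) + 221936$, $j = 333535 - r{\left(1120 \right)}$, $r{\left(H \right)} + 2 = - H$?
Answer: $- \frac{2378821162205}{1217349641828} \approx -1.9541$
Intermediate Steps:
$r{\left(H \right)} = -2 - H$
$j = 334657$ ($j = 333535 - \left(-2 - 1120\right) = 333535 - -1122 = 333535 + 1122 = 334657$)
$y = -235934$ ($y = 4 - \left(\left(-1090758 + 1104760\right) + 221936\right) = 4 - \left(14002 + 221936\right) = 4 - 235938 = -235934$)
$\frac{4543717}{-3637604} + \frac{y}{j} = \frac{4543717}{-3637604} - \frac{235934}{334657} = 4543717 \left(- \frac{1}{3637604}\right) - \frac{235934}{334657} = - \frac{4543717}{3637604} - \frac{235934}{334657} = - \frac{2378821162205}{1217349641828}$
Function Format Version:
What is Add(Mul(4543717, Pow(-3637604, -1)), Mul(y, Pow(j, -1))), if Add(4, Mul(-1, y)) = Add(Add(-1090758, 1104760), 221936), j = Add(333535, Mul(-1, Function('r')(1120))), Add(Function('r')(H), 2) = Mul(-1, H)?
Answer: Rational(-2378821162205, 1217349641828) ≈ -1.9541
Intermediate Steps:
Function('r')(H) = Add(-2, Mul(-1, H))
j = 334657 (j = Add(333535, Mul(-1, Add(-2, Mul(-1, 1120)))) = Add(333535, Mul(-1, Add(-2, -1120))) = Add(333535, Mul(-1, -1122)) = Add(333535, 1122) = 334657)
y = -235934 (y = Add(4, Mul(-1, Add(Add(-1090758, 1104760), 221936))) = Add(4, Mul(-1, Add(14002, 221936))) = Add(4, Mul(-1, 235938)) = Add(4, -235938) = -235934)
Add(Mul(4543717, Pow(-3637604, -1)), Mul(y, Pow(j, -1))) = Add(Mul(4543717, Pow(-3637604, -1)), Mul(-235934, Pow(334657, -1))) = Add(Mul(4543717, Rational(-1, 3637604)), Mul(-235934, Rational(1, 334657))) = Add(Rational(-4543717, 3637604), Rational(-235934, 334657)) = Rational(-2378821162205, 1217349641828)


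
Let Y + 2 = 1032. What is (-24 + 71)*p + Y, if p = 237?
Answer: 12169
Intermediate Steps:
Y = 1030 (Y = -2 + 1032 = 1030)
(-24 + 71)*p + Y = (-24 + 71)*237 + 1030 = 47*237 + 1030 = 11139 + 1030 = 12169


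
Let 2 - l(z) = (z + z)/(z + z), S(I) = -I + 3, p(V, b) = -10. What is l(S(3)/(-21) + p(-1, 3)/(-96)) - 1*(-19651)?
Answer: 19652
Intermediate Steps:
S(I) = 3 - I
l(z) = 1 (l(z) = 2 - (z + z)/(z + z) = 2 - 2*z/(2*z) = 2 - 2*z*1/(2*z) = 2 - 1*1 = 2 - 1 = 1)
l(S(3)/(-21) + p(-1, 3)/(-96)) - 1*(-19651) = 1 - 1*(-19651) = 1 + 19651 = 19652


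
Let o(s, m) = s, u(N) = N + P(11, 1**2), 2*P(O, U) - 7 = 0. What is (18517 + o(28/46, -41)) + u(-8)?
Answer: 851603/46 ≈ 18513.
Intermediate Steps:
P(O, U) = 7/2 (P(O, U) = 7/2 + (1/2)*0 = 7/2 + 0 = 7/2)
u(N) = 7/2 + N (u(N) = N + 7/2 = 7/2 + N)
(18517 + o(28/46, -41)) + u(-8) = (18517 + 28/46) + (7/2 - 8) = (18517 + 28*(1/46)) - 9/2 = (18517 + 14/23) - 9/2 = 425905/23 - 9/2 = 851603/46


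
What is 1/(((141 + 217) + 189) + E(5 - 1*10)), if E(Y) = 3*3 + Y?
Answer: 1/551 ≈ 0.0018149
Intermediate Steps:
E(Y) = 9 + Y
1/(((141 + 217) + 189) + E(5 - 1*10)) = 1/(((141 + 217) + 189) + (9 + (5 - 1*10))) = 1/((358 + 189) + (9 + (5 - 10))) = 1/(547 + (9 - 5)) = 1/(547 + 4) = 1/551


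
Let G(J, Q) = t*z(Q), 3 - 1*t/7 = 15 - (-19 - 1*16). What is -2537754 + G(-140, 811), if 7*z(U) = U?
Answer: -2575871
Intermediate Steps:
z(U) = U/7
t = -329 (t = 21 - 7*(15 - (-19 - 1*16)) = 21 - 7*(15 - (-19 - 16)) = 21 - 7*(15 - 1*(-35)) = 21 - 7*(15 + 35) = 21 - 7*50 = 21 - 350 = -329)
G(J, Q) = -47*Q
-2537754 + G(-140, 811) = -2537754 - 47*811 = -2537754 - 38117 = -2575871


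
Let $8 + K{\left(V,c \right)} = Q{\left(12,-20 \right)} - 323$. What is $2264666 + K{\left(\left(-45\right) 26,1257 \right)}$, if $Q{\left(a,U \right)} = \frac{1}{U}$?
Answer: $\frac{45286699}{20} \approx 2.2643 \cdot 10^{6}$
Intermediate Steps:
$K{\left(V,c \right)} = - \frac{6621}{20}$ ($K{\left(V,c \right)} = -8 - \left(323 - \frac{1}{-20}\right) = -8 - \frac{6461}{20} = - \frac{6621}{20}$)
$2264666 + K{\left(\left(-45\right) 26,1257 \right)} = 2264666 - \frac{6621}{20} = \frac{45286699}{20}$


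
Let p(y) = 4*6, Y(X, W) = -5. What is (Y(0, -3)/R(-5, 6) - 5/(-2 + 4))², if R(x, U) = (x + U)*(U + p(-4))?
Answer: 64/9 ≈ 7.1111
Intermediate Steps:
p(y) = 24
R(x, U) = (24 + U)*(U + x) (R(x, U) = (x + U)*(U + 24) = (U + x)*(24 + U) = (24 + U)*(U + x))
(Y(0, -3)/R(-5, 6) - 5/(-2 + 4))² = (-5/(6² + 24*6 + 24*(-5) + 6*(-5)) - 5/(-2 + 4))² = (-5/(36 + 144 - 120 - 30) - 5/2)² = (-5/30 - 5*½)² = (-5*1/30 - 5/2)² = (-⅙ - 5/2)² = (-8/3)² = 64/9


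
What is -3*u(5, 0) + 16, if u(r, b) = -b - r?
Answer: 31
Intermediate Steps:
-3*u(5, 0) + 16 = -3*(-1*0 - 1*5) + 16 = -3*(0 - 5) + 16 = -3*(-5) + 16 = 15 + 16 = 31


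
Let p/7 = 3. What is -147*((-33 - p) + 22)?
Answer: 4704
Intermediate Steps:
p = 21 (p = 7*3 = 21)
-147*((-33 - p) + 22) = -147*((-33 - 1*21) + 22) = -147*((-33 - 21) + 22) = -147*(-54 + 22) = -147*(-32) = 4704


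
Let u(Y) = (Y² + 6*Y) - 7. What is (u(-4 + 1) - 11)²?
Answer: 729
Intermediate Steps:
u(Y) = -7 + Y² + 6*Y
(u(-4 + 1) - 11)² = ((-7 + (-4 + 1)² + 6*(-4 + 1)) - 11)² = ((-7 + (-3)² + 6*(-3)) - 11)² = ((-7 + 9 - 18) - 11)² = (-16 - 11)² = (-27)² = 729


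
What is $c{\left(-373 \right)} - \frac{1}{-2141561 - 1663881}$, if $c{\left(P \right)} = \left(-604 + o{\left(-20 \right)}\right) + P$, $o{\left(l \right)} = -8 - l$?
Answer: $- \frac{3672251529}{3805442} \approx -965.0$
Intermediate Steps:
$c{\left(P \right)} = -592 + P$ ($c{\left(P \right)} = \left(-604 - -12\right) + P = \left(-604 + \left(-8 + 20\right)\right) + P = \left(-604 + 12\right) + P = -592 + P$)
$c{\left(-373 \right)} - \frac{1}{-2141561 - 1663881} = \left(-592 - 373\right) - \frac{1}{-2141561 - 1663881} = -965 - \frac{1}{-3805442} = -965 - - \frac{1}{3805442} = -965 + \frac{1}{3805442} = - \frac{3672251529}{3805442}$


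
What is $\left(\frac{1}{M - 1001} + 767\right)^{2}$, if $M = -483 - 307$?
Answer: $\frac{1887040700416}{3207681} \approx 5.8829 \cdot 10^{5}$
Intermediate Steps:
$M = -790$ ($M = -483 - 307 = -790$)
$\left(\frac{1}{M - 1001} + 767\right)^{2} = \left(\frac{1}{-790 - 1001} + 767\right)^{2} = \left(\frac{1}{-1791} + 767\right)^{2} = \left(- \frac{1}{1791} + 767\right)^{2} = \left(\frac{1373696}{1791}\right)^{2} = \frac{1887040700416}{3207681}$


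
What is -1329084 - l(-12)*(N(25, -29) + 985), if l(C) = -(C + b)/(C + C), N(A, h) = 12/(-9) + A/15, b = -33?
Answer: -2654473/2 ≈ -1.3272e+6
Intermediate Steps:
N(A, h) = -4/3 + A/15 (N(A, h) = 12*(-1/9) + A*(1/15) = -4/3 + A/15)
l(C) = -(-33 + C)/(2*C) (l(C) = -(C - 33)/(C + C) = -(-33 + C)/(2*C))
-1329084 - l(-12)*(N(25, -29) + 985) = -1329084 - (1/2)*(33 - 1*(-12))/(-12)*((-4/3 + (1/15)*25) + 985) = -1329084 - (1/2)*(-1/12)*(33 + 12)*((-4/3 + 5/3) + 985) = -1329084 - (1/2)*(-1/12)*45*(1/3 + 985) = -1329084 - (-15)*2956/(8*3) = -1329084 - 1*(-3695/2) = -1329084 + 3695/2 = -2654473/2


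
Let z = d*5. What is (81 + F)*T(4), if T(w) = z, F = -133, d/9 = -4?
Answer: 9360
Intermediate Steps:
d = -36 (d = 9*(-4) = -36)
z = -180 (z = -36*5 = -180)
T(w) = -180
(81 + F)*T(4) = (81 - 133)*(-180) = -52*(-180) = 9360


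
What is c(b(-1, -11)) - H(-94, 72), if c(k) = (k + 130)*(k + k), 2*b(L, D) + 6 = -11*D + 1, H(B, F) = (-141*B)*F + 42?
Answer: -932522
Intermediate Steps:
H(B, F) = 42 - 141*B*F (H(B, F) = -141*B*F + 42 = 42 - 141*B*F)
b(L, D) = -5/2 - 11*D/2 (b(L, D) = -3 + (-11*D + 1)/2 = -3 + (1 - 11*D)/2 = -3 + (½ - 11*D/2) = -5/2 - 11*D/2)
c(k) = 2*k*(130 + k) (c(k) = (130 + k)*(2*k) = 2*k*(130 + k))
c(b(-1, -11)) - H(-94, 72) = 2*(-5/2 - 11/2*(-11))*(130 + (-5/2 - 11/2*(-11))) - (42 - 141*(-94)*72) = 2*(-5/2 + 121/2)*(130 + (-5/2 + 121/2)) - (42 + 954288) = 2*58*(130 + 58) - 1*954330 = 2*58*188 - 954330 = 21808 - 954330 = -932522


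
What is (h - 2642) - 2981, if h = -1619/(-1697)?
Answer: -9540612/1697 ≈ -5622.0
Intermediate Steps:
h = 1619/1697 (h = -1619*(-1/1697) = 1619/1697 ≈ 0.95404)
(h - 2642) - 2981 = (1619/1697 - 2642) - 2981 = -4481855/1697 - 2981 = -9540612/1697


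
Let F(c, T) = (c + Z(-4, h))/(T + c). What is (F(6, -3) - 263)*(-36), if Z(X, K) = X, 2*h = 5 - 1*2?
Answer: 9444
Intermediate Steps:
h = 3/2 (h = (5 - 1*2)/2 = (5 - 2)/2 = (1/2)*3 = 3/2 ≈ 1.5000)
F(c, T) = (-4 + c)/(T + c) (F(c, T) = (c - 4)/(T + c) = (-4 + c)/(T + c))
(F(6, -3) - 263)*(-36) = ((-4 + 6)/(-3 + 6) - 263)*(-36) = (2/3 - 263)*(-36) = -787/3*(-36) = 9444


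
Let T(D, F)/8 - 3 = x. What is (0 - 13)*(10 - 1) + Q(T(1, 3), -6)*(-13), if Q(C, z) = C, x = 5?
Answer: -949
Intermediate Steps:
T(D, F) = 64 (T(D, F) = 24 + 8*5 = 24 + 40 = 64)
(0 - 13)*(10 - 1) + Q(T(1, 3), -6)*(-13) = (0 - 13)*(10 - 1) + 64*(-13) = -13*9 - 832 = -117 - 832 = -949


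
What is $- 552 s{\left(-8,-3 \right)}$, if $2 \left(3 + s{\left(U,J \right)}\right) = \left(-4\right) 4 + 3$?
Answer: $5244$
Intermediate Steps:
$s{\left(U,J \right)} = - \frac{19}{2}$ ($s{\left(U,J \right)} = -3 + \frac{\left(-4\right) 4 + 3}{2} = -3 + \frac{-16 + 3}{2} = -3 + \frac{1}{2} \left(-13\right) = -3 - \frac{13}{2} = - \frac{19}{2}$)
$- 552 s{\left(-8,-3 \right)} = \left(-552\right) \left(- \frac{19}{2}\right) = 5244$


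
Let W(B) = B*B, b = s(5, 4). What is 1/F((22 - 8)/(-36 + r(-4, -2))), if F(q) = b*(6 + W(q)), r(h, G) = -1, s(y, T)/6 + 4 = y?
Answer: 1369/50460 ≈ 0.027130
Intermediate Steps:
s(y, T) = -24 + 6*y
b = 6 (b = -24 + 6*5 = -24 + 30 = 6)
W(B) = B²
F(q) = 36 + 6*q² (F(q) = 6*(6 + q²) = 36 + 6*q²)
1/F((22 - 8)/(-36 + r(-4, -2))) = 1/(36 + 6*((22 - 8)/(-36 - 1))²) = 1/(36 + 6*(14/(-37))²) = 1/(36 + 6*(14*(-1/37))²) = 1/(36 + 6*(-14/37)²) = 1/(36 + 6*(196/1369)) = 1/(36 + 1176/1369) = 1/(50460/1369) = 1369/50460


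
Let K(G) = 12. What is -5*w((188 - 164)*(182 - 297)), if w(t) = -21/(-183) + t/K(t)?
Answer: 70115/61 ≈ 1149.4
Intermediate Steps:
w(t) = 7/61 + t/12 (w(t) = -21/(-183) + t/12 = -21*(-1/183) + t*(1/12) = 7/61 + t/12)
-5*w((188 - 164)*(182 - 297)) = -5*(7/61 + ((188 - 164)*(182 - 297))/12) = -5*(7/61 + (24*(-115))/12) = -5*(7/61 + (1/12)*(-2760)) = -5*(7/61 - 230) = -5*(-14023/61) = 70115/61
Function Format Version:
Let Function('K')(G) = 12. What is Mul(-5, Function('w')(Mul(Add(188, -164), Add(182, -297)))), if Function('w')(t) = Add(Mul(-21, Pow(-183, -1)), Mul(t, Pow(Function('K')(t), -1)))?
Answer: Rational(70115, 61) ≈ 1149.4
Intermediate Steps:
Function('w')(t) = Add(Rational(7, 61), Mul(Rational(1, 12), t)) (Function('w')(t) = Add(Mul(-21, Pow(-183, -1)), Mul(t, Pow(12, -1))) = Add(Mul(-21, Rational(-1, 183)), Mul(t, Rational(1, 12))) = Add(Rational(7, 61), Mul(Rational(1, 12), t)))
Mul(-5, Function('w')(Mul(Add(188, -164), Add(182, -297)))) = Mul(-5, Add(Rational(7, 61), Mul(Rational(1, 12), Mul(Add(188, -164), Add(182, -297))))) = Mul(-5, Add(Rational(7, 61), Mul(Rational(1, 12), Mul(24, -115)))) = Mul(-5, Add(Rational(7, 61), Mul(Rational(1, 12), -2760))) = Mul(-5, Add(Rational(7, 61), -230)) = Mul(-5, Rational(-14023, 61)) = Rational(70115, 61)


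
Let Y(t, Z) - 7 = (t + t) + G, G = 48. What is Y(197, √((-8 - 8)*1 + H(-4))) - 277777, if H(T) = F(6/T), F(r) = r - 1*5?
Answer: -277328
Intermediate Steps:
F(r) = -5 + r (F(r) = r - 5 = -5 + r)
H(T) = -5 + 6/T
Y(t, Z) = 55 + 2*t (Y(t, Z) = 7 + ((t + t) + 48) = 7 + (2*t + 48) = 7 + (48 + 2*t) = 55 + 2*t)
Y(197, √((-8 - 8)*1 + H(-4))) - 277777 = (55 + 2*197) - 277777 = (55 + 394) - 277777 = 449 - 277777 = -277328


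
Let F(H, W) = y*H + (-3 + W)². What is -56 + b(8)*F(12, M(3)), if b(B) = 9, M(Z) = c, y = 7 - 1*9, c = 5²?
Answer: 4084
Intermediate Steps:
c = 25
y = -2 (y = 7 - 9 = -2)
M(Z) = 25
F(H, W) = (-3 + W)² - 2*H (F(H, W) = -2*H + (-3 + W)² = (-3 + W)² - 2*H)
-56 + b(8)*F(12, M(3)) = -56 + 9*((-3 + 25)² - 2*12) = -56 + 9*(22² - 24) = -56 + 9*(484 - 24) = -56 + 9*460 = -56 + 4140 = 4084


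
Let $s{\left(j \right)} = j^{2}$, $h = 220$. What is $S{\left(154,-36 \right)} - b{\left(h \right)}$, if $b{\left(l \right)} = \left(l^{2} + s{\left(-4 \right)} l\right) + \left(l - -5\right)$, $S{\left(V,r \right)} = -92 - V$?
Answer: $-52391$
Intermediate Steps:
$b{\left(l \right)} = 5 + l^{2} + 17 l$ ($b{\left(l \right)} = \left(l^{2} + \left(-4\right)^{2} l\right) + \left(l - -5\right) = \left(l^{2} + 16 l\right) + \left(l + 5\right) = \left(l^{2} + 16 l\right) + \left(5 + l\right) = 5 + l^{2} + 17 l$)
$S{\left(154,-36 \right)} - b{\left(h \right)} = \left(-92 - 154\right) - \left(5 + 220^{2} + 17 \cdot 220\right) = \left(-92 - 154\right) - \left(5 + 48400 + 3740\right) = -246 - 52145 = -52391$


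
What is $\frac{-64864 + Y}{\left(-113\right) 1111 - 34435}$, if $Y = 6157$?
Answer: $\frac{19569}{53326} \approx 0.36697$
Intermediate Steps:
$\frac{-64864 + Y}{\left(-113\right) 1111 - 34435} = \frac{-64864 + 6157}{\left(-113\right) 1111 - 34435} = - \frac{58707}{-125543 - 34435} = - \frac{58707}{-159978} = \left(-58707\right) \left(- \frac{1}{159978}\right) = \frac{19569}{53326}$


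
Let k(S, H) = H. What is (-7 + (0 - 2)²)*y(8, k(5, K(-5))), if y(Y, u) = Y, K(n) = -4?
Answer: -24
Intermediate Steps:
(-7 + (0 - 2)²)*y(8, k(5, K(-5))) = (-7 + (0 - 2)²)*8 = (-7 + (-2)²)*8 = (-7 + 4)*8 = -3*8 = -24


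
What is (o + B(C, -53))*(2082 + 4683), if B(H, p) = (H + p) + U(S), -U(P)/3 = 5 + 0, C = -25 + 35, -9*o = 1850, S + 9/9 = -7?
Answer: -5348860/3 ≈ -1.7830e+6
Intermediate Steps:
S = -8 (S = -1 - 7 = -8)
o = -1850/9 (o = -1/9*1850 = -1850/9 ≈ -205.56)
C = 10
U(P) = -15 (U(P) = -3*(5 + 0) = -3*5 = -15)
B(H, p) = -15 + H + p (B(H, p) = (H + p) - 15 = -15 + H + p)
(o + B(C, -53))*(2082 + 4683) = (-1850/9 + (-15 + 10 - 53))*(2082 + 4683) = (-1850/9 - 58)*6765 = -2372/9*6765 = -5348860/3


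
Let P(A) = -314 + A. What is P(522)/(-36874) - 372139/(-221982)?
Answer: 6838040615/4092682134 ≈ 1.6708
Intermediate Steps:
P(522)/(-36874) - 372139/(-221982) = (-314 + 522)/(-36874) - 372139/(-221982) = 208*(-1/36874) - 372139*(-1/221982) = -104/18437 + 372139/221982 = 6838040615/4092682134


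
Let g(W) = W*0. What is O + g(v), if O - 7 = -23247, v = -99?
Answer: -23240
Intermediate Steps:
g(W) = 0
O = -23240 (O = 7 - 23247 = -23240)
O + g(v) = -23240 + 0 = -23240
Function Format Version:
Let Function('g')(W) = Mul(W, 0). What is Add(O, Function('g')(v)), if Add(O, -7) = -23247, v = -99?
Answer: -23240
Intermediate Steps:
Function('g')(W) = 0
O = -23240 (O = Add(7, -23247) = -23240)
Add(O, Function('g')(v)) = Add(-23240, 0) = -23240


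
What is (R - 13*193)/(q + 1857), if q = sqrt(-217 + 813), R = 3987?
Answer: 2744646/3447853 - 2956*sqrt(149)/3447853 ≈ 0.78558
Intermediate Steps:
q = 2*sqrt(149) (q = sqrt(596) = 2*sqrt(149) ≈ 24.413)
(R - 13*193)/(q + 1857) = (3987 - 13*193)/(2*sqrt(149) + 1857) = (3987 - 2509)/(1857 + 2*sqrt(149)) = 1478/(1857 + 2*sqrt(149))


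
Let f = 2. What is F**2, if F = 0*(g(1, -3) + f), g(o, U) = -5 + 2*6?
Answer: 0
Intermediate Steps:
g(o, U) = 7 (g(o, U) = -5 + 12 = 7)
F = 0 (F = 0*(7 + 2) = 0*9 = 0)
F**2 = 0**2 = 0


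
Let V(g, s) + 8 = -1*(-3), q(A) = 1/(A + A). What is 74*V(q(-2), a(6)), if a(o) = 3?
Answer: -370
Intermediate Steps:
q(A) = 1/(2*A)
V(g, s) = -5 (V(g, s) = -8 - 1*(-3) = -8 + 3 = -5)
74*V(q(-2), a(6)) = 74*(-5) = -370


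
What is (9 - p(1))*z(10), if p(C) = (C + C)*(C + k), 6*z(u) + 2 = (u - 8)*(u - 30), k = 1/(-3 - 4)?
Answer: -51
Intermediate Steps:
k = -1/7 (k = 1/(-7) = -1/7 ≈ -0.14286)
z(u) = -1/3 + (-30 + u)*(-8 + u)/6 (z(u) = -1/3 + ((u - 8)*(u - 30))/6 = -1/3 + ((-8 + u)*(-30 + u))/6 = -1/3 + ((-30 + u)*(-8 + u))/6 = -1/3 + (-30 + u)*(-8 + u)/6)
p(C) = 2*C*(-1/7 + C) (p(C) = (C + C)*(C - 1/7) = (2*C)*(-1/7 + C) = 2*C*(-1/7 + C))
(9 - p(1))*z(10) = (9 - 2*(-1 + 7*1)/7)*(119/3 - 19/3*10 + (1/6)*10**2) = (9 - 2*(-1 + 7)/7)*(119/3 - 190/3 + (1/6)*100) = (9 - 2*6/7)*(119/3 - 190/3 + 50/3) = (9 - 1*12/7)*(-7) = (9 - 12/7)*(-7) = (51/7)*(-7) = -51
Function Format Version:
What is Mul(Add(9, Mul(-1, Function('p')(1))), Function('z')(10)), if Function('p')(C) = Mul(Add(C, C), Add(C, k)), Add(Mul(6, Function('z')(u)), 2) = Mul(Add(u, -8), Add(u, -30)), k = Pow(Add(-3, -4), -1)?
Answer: -51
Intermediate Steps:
k = Rational(-1, 7) (k = Pow(-7, -1) = Rational(-1, 7) ≈ -0.14286)
Function('z')(u) = Add(Rational(-1, 3), Mul(Rational(1, 6), Add(-30, u), Add(-8, u))) (Function('z')(u) = Add(Rational(-1, 3), Mul(Rational(1, 6), Mul(Add(u, -8), Add(u, -30)))) = Add(Rational(-1, 3), Mul(Rational(1, 6), Mul(Add(-8, u), Add(-30, u)))) = Add(Rational(-1, 3), Mul(Rational(1, 6), Mul(Add(-30, u), Add(-8, u)))) = Add(Rational(-1, 3), Mul(Rational(1, 6), Add(-30, u), Add(-8, u))))
Function('p')(C) = Mul(2, C, Add(Rational(-1, 7), C)) (Function('p')(C) = Mul(Add(C, C), Add(C, Rational(-1, 7))) = Mul(Mul(2, C), Add(Rational(-1, 7), C)) = Mul(2, C, Add(Rational(-1, 7), C)))
Mul(Add(9, Mul(-1, Function('p')(1))), Function('z')(10)) = Mul(Add(9, Mul(-1, Mul(Rational(2, 7), 1, Add(-1, Mul(7, 1))))), Add(Rational(119, 3), Mul(Rational(-19, 3), 10), Mul(Rational(1, 6), Pow(10, 2)))) = Mul(Add(9, Mul(-1, Mul(Rational(2, 7), 1, Add(-1, 7)))), Add(Rational(119, 3), Rational(-190, 3), Mul(Rational(1, 6), 100))) = Mul(Add(9, Mul(-1, Mul(Rational(2, 7), 1, 6))), Add(Rational(119, 3), Rational(-190, 3), Rational(50, 3))) = Mul(Add(9, Mul(-1, Rational(12, 7))), -7) = Mul(Add(9, Rational(-12, 7)), -7) = Mul(Rational(51, 7), -7) = -51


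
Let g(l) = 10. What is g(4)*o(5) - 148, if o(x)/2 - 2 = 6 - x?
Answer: -88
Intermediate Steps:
o(x) = 16 - 2*x (o(x) = 4 + 2*(6 - x) = 4 + (12 - 2*x) = 16 - 2*x)
g(4)*o(5) - 148 = 10*(16 - 2*5) - 148 = 10*(16 - 10) - 148 = 10*6 - 148 = 60 - 148 = -88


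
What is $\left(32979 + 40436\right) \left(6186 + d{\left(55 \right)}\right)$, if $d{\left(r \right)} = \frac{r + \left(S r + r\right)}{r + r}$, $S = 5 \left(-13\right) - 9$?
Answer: $451502250$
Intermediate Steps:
$S = -74$ ($S = -65 - 9 = -74$)
$d{\left(r \right)} = -36$ ($d{\left(r \right)} = \frac{r + \left(- 74 r + r\right)}{r + r} = \frac{r - 73 r}{2 r} = - 72 r \frac{1}{2 r} = -36$)
$\left(32979 + 40436\right) \left(6186 + d{\left(55 \right)}\right) = \left(32979 + 40436\right) \left(6186 - 36\right) = 73415 \cdot 6150 = 451502250$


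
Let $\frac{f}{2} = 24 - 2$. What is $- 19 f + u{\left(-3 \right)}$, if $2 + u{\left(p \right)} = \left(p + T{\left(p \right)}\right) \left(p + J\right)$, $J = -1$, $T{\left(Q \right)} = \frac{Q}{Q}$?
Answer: $-830$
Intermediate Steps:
$T{\left(Q \right)} = 1$
$f = 44$ ($f = 2 \left(24 - 2\right) = 2 \cdot 22 = 44$)
$u{\left(p \right)} = -2 + \left(1 + p\right) \left(-1 + p\right)$ ($u{\left(p \right)} = -2 + \left(p + 1\right) \left(p - 1\right) = -2 + \left(1 + p\right) \left(-1 + p\right)$)
$- 19 f + u{\left(-3 \right)} = \left(-19\right) 44 - \left(3 - \left(-3\right)^{2}\right) = -836 + \left(-3 + 9\right) = -836 + 6 = -830$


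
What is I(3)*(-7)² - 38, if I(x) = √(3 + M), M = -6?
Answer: -38 + 49*I*√3 ≈ -38.0 + 84.87*I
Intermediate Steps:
I(x) = I*√3 (I(x) = √(3 - 6) = √(-3) = I*√3)
I(3)*(-7)² - 38 = (I*√3)*(-7)² - 38 = (I*√3)*49 - 38 = 49*I*√3 - 38 = -38 + 49*I*√3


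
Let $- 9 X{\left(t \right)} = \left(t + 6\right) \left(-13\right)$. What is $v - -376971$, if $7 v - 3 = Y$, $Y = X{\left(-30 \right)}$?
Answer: $\frac{7916296}{21} \approx 3.7697 \cdot 10^{5}$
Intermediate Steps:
$X{\left(t \right)} = \frac{26}{3} + \frac{13 t}{9}$ ($X{\left(t \right)} = - \frac{\left(t + 6\right) \left(-13\right)}{9} = - \frac{\left(6 + t\right) \left(-13\right)}{9} = - \frac{-78 - 13 t}{9} = \frac{26}{3} + \frac{13 t}{9}$)
$Y = - \frac{104}{3}$ ($Y = \frac{26}{3} + \frac{13}{9} \left(-30\right) = \frac{26}{3} - \frac{130}{3} = - \frac{104}{3} \approx -34.667$)
$v = - \frac{95}{21}$ ($v = \frac{3}{7} + \frac{1}{7} \left(- \frac{104}{3}\right) = \frac{3}{7} - \frac{104}{21} = - \frac{95}{21} \approx -4.5238$)
$v - -376971 = - \frac{95}{21} - -376971 = - \frac{95}{21} + 376971 = \frac{7916296}{21}$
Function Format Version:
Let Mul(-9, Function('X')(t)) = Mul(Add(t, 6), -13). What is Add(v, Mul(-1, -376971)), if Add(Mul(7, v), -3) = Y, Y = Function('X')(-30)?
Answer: Rational(7916296, 21) ≈ 3.7697e+5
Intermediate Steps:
Function('X')(t) = Add(Rational(26, 3), Mul(Rational(13, 9), t)) (Function('X')(t) = Mul(Rational(-1, 9), Mul(Add(t, 6), -13)) = Mul(Rational(-1, 9), Mul(Add(6, t), -13)) = Mul(Rational(-1, 9), Add(-78, Mul(-13, t))) = Add(Rational(26, 3), Mul(Rational(13, 9), t)))
Y = Rational(-104, 3) (Y = Add(Rational(26, 3), Mul(Rational(13, 9), -30)) = Add(Rational(26, 3), Rational(-130, 3)) = Rational(-104, 3) ≈ -34.667)
v = Rational(-95, 21) (v = Add(Rational(3, 7), Mul(Rational(1, 7), Rational(-104, 3))) = Add(Rational(3, 7), Rational(-104, 21)) = Rational(-95, 21) ≈ -4.5238)
Add(v, Mul(-1, -376971)) = Add(Rational(-95, 21), Mul(-1, -376971)) = Add(Rational(-95, 21), 376971) = Rational(7916296, 21)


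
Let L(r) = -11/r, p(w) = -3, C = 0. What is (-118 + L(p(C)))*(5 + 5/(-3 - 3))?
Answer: -8575/18 ≈ -476.39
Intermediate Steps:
(-118 + L(p(C)))*(5 + 5/(-3 - 3)) = (-118 - 11/(-3))*(5 + 5/(-3 - 3)) = (-118 - 11*(-1/3))*(5 + 5/(-6)) = (-118 + 11/3)*(5 + 5*(-1/6)) = -343*(5 - 5/6)/3 = -343/3*25/6 = -8575/18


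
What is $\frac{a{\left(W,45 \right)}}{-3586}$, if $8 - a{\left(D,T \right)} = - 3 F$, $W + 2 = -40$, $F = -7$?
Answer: $\frac{13}{3586} \approx 0.0036252$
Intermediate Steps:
$W = -42$ ($W = -2 - 40 = -42$)
$a{\left(D,T \right)} = -13$ ($a{\left(D,T \right)} = 8 - \left(-3\right) \left(-7\right) = 8 - 21 = -13$)
$\frac{a{\left(W,45 \right)}}{-3586} = - \frac{13}{-3586} = \left(-13\right) \left(- \frac{1}{3586}\right) = \frac{13}{3586}$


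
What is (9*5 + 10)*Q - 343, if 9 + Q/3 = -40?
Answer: -8428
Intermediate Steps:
Q = -147 (Q = -27 + 3*(-40) = -27 - 120 = -147)
(9*5 + 10)*Q - 343 = (9*5 + 10)*(-147) - 343 = (45 + 10)*(-147) - 343 = 55*(-147) - 343 = -8085 - 343 = -8428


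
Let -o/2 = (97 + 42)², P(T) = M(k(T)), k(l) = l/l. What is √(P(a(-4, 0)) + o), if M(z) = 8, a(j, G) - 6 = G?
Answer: I*√38634 ≈ 196.56*I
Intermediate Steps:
k(l) = 1
a(j, G) = 6 + G
P(T) = 8
o = -38642 (o = -2*(97 + 42)² = -2*139² = -2*19321 = -38642)
√(P(a(-4, 0)) + o) = √(8 - 38642) = √(-38634) = I*√38634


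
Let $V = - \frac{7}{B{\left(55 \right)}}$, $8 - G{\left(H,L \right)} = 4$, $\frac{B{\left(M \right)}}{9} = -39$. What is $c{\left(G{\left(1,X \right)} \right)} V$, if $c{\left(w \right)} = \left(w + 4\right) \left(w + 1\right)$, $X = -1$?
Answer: $\frac{280}{351} \approx 0.79772$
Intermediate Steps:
$B{\left(M \right)} = -351$ ($B{\left(M \right)} = 9 \left(-39\right) = -351$)
$G{\left(H,L \right)} = 4$ ($G{\left(H,L \right)} = 8 - 4 = 4$)
$V = \frac{7}{351}$ ($V = - \frac{7}{-351} = \left(-7\right) \left(- \frac{1}{351}\right) = \frac{7}{351} \approx 0.019943$)
$c{\left(w \right)} = \left(1 + w\right) \left(4 + w\right)$ ($c{\left(w \right)} = \left(4 + w\right) \left(1 + w\right) = \left(1 + w\right) \left(4 + w\right)$)
$c{\left(G{\left(1,X \right)} \right)} V = \left(4 + 4^{2} + 5 \cdot 4\right) \frac{7}{351} = \left(4 + 16 + 20\right) \frac{7}{351} = 40 \cdot \frac{7}{351} = \frac{280}{351}$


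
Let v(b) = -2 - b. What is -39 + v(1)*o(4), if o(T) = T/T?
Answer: -42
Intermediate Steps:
o(T) = 1
-39 + v(1)*o(4) = -39 + (-2 - 1*1)*1 = -39 + (-2 - 1)*1 = -39 - 3*1 = -39 - 3 = -42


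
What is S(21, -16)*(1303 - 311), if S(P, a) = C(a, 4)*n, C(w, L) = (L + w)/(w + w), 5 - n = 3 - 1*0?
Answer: 744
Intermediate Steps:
n = 2 (n = 5 - (3 - 1*0) = 5 - (3 + 0) = 5 - 1*3 = 5 - 3 = 2)
C(w, L) = (L + w)/(2*w) (C(w, L) = (L + w)/((2*w)) = (L + w)*(1/(2*w)) = (L + w)/(2*w))
S(P, a) = (4 + a)/a (S(P, a) = ((4 + a)/(2*a))*2 = (4 + a)/a)
S(21, -16)*(1303 - 311) = ((4 - 16)/(-16))*(1303 - 311) = -1/16*(-12)*992 = (3/4)*992 = 744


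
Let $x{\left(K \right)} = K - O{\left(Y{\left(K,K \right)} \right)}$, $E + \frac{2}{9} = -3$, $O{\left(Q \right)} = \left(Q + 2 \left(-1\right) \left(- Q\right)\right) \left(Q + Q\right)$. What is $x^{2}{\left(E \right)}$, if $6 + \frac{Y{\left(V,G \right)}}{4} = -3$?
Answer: $\frac{4901820169}{81} \approx 6.0516 \cdot 10^{7}$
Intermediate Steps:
$Y{\left(V,G \right)} = -36$ ($Y{\left(V,G \right)} = -24 + 4 \left(-3\right) = -24 - 12 = -36$)
$O{\left(Q \right)} = 6 Q^{2}$ ($O{\left(Q \right)} = \left(Q - 2 \left(- Q\right)\right) 2 Q = \left(Q + 2 Q\right) 2 Q = 3 Q 2 Q = 6 Q^{2}$)
$E = - \frac{29}{9}$ ($E = - \frac{2}{9} - 3 = - \frac{29}{9} \approx -3.2222$)
$x{\left(K \right)} = -7776 + K$ ($x{\left(K \right)} = K - 6 \left(-36\right)^{2} = K - 6 \cdot 1296 = K - 7776 = -7776 + K$)
$x^{2}{\left(E \right)} = \left(-7776 - \frac{29}{9}\right)^{2} = \left(- \frac{70013}{9}\right)^{2} = \frac{4901820169}{81}$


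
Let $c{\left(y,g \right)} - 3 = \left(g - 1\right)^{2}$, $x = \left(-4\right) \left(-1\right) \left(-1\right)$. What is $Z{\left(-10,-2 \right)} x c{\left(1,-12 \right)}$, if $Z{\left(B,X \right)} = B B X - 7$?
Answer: $142416$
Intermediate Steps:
$Z{\left(B,X \right)} = -7 + X B^{2}$ ($Z{\left(B,X \right)} = B^{2} X - 7 = X B^{2} - 7 = -7 + X B^{2}$)
$x = -4$ ($x = 4 \left(-1\right) = -4$)
$c{\left(y,g \right)} = 3 + \left(-1 + g\right)^{2}$ ($c{\left(y,g \right)} = 3 + \left(g - 1\right)^{2} = 3 + \left(-1 + g\right)^{2}$)
$Z{\left(-10,-2 \right)} x c{\left(1,-12 \right)} = \left(-7 - 2 \left(-10\right)^{2}\right) \left(-4\right) \left(3 + \left(-1 - 12\right)^{2}\right) = \left(-7 - 200\right) \left(-4\right) \left(3 + \left(-13\right)^{2}\right) = \left(-7 - 200\right) \left(-4\right) \left(3 + 169\right) = \left(-207\right) \left(-4\right) 172 = 828 \cdot 172 = 142416$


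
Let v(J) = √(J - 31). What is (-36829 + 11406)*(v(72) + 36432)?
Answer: -926210736 - 25423*√41 ≈ -9.2637e+8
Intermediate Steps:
v(J) = √(-31 + J)
(-36829 + 11406)*(v(72) + 36432) = (-36829 + 11406)*(√(-31 + 72) + 36432) = -25423*(√41 + 36432) = -25423*(36432 + √41) = -926210736 - 25423*√41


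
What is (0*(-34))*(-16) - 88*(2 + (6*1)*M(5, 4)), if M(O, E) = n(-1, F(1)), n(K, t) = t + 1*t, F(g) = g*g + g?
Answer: -2288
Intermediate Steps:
F(g) = g + g**2 (F(g) = g**2 + g = g + g**2)
n(K, t) = 2*t (n(K, t) = t + t = 2*t)
M(O, E) = 4 (M(O, E) = 2*(1*(1 + 1)) = 2*(1*2) = 2*2 = 4)
(0*(-34))*(-16) - 88*(2 + (6*1)*M(5, 4)) = (0*(-34))*(-16) - 88*(2 + (6*1)*4) = 0*(-16) - 88*(2 + 6*4) = 0 - 88*(2 + 24) = 0 - 88*26 = 0 - 2288 = -2288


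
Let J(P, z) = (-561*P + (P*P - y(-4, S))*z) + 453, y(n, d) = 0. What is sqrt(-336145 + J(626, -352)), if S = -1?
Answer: I*sqrt(138627230) ≈ 11774.0*I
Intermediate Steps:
J(P, z) = 453 - 561*P + z*P**2 (J(P, z) = (-561*P + (P*P - 1*0)*z) + 453 = (-561*P + (P**2 + 0)*z) + 453 = (-561*P + P**2*z) + 453 = (-561*P + z*P**2) + 453 = 453 - 561*P + z*P**2)
sqrt(-336145 + J(626, -352)) = sqrt(-336145 + (453 - 561*626 - 352*626**2)) = sqrt(-336145 + (453 - 351186 - 352*391876)) = sqrt(-336145 + (453 - 351186 - 137940352)) = sqrt(-336145 - 138291085) = sqrt(-138627230) = I*sqrt(138627230)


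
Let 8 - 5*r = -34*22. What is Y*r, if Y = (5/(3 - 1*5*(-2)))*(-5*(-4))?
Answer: 15120/13 ≈ 1163.1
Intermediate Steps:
r = 756/5 (r = 8/5 - (-34)*22/5 = 8/5 - 1/5*(-748) = 8/5 + 748/5 = 756/5 ≈ 151.20)
Y = 100/13 (Y = (5/(3 - 5*(-2)))*20 = (5/(3 + 10))*20 = (5/13)*20 = 100/13 ≈ 7.6923)
Y*r = (100/13)*(756/5) = 15120/13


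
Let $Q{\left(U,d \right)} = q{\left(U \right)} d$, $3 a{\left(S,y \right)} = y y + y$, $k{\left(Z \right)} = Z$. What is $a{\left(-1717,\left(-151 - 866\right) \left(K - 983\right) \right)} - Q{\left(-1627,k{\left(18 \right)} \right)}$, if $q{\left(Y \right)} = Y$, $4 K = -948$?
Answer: $513145692066$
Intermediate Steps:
$K = -237$ ($K = \frac{1}{4} \left(-948\right) = -237$)
$a{\left(S,y \right)} = \frac{y}{3} + \frac{y^{2}}{3}$ ($a{\left(S,y \right)} = \frac{y y + y}{3} = \frac{y^{2} + y}{3} = \frac{y + y^{2}}{3} = \frac{y}{3} + \frac{y^{2}}{3}$)
$Q{\left(U,d \right)} = U d$
$a{\left(-1717,\left(-151 - 866\right) \left(K - 983\right) \right)} - Q{\left(-1627,k{\left(18 \right)} \right)} = \frac{\left(-151 - 866\right) \left(-237 - 983\right) \left(1 + \left(-151 - 866\right) \left(-237 - 983\right)\right)}{3} - \left(-1627\right) 18 = \frac{\left(-1017\right) \left(-1220\right) \left(1 - -1240740\right)}{3} - -29286 = \frac{1}{3} \cdot 1240740 \left(1 + 1240740\right) + 29286 = \frac{1}{3} \cdot 1240740 \cdot 1240741 + 29286 = 513145662780 + 29286 = 513145692066$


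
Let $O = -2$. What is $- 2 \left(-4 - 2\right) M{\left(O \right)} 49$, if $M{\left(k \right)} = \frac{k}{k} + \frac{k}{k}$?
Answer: $1176$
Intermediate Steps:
$M{\left(k \right)} = 2$ ($M{\left(k \right)} = 1 + 1 = 2$)
$- 2 \left(-4 - 2\right) M{\left(O \right)} 49 = - 2 \left(-4 - 2\right) 2 \cdot 49 = \left(-2\right) \left(-6\right) 98 = 12 \cdot 98 = 1176$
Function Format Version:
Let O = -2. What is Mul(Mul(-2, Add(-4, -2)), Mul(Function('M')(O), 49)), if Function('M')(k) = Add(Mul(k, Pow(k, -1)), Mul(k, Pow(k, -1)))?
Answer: 1176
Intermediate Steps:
Function('M')(k) = 2 (Function('M')(k) = Add(1, 1) = 2)
Mul(Mul(-2, Add(-4, -2)), Mul(Function('M')(O), 49)) = Mul(Mul(-2, Add(-4, -2)), Mul(2, 49)) = Mul(Mul(-2, -6), 98) = Mul(12, 98) = 1176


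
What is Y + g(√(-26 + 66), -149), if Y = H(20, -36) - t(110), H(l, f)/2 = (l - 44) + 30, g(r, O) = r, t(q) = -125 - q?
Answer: 247 + 2*√10 ≈ 253.32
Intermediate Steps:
H(l, f) = -28 + 2*l (H(l, f) = 2*((l - 44) + 30) = 2*((-44 + l) + 30) = 2*(-14 + l) = -28 + 2*l)
Y = 247 (Y = (-28 + 2*20) - (-125 - 1*110) = (-28 + 40) - (-125 - 110) = 12 - 1*(-235) = 12 + 235 = 247)
Y + g(√(-26 + 66), -149) = 247 + √(-26 + 66) = 247 + √40 = 247 + 2*√10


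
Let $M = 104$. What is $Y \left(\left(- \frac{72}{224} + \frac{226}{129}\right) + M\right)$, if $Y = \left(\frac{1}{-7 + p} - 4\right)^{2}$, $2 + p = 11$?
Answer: $\frac{2665705}{2064} \approx 1291.5$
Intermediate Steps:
$p = 9$ ($p = -2 + 11 = 9$)
$Y = \frac{49}{4}$ ($Y = \left(\frac{1}{-7 + 9} - 4\right)^{2} = \left(\frac{1}{2} - 4\right)^{2} = \left(- \frac{7}{2}\right)^{2} = \frac{49}{4} \approx 12.25$)
$Y \left(\left(- \frac{72}{224} + \frac{226}{129}\right) + M\right) = \frac{49 \left(\left(- \frac{72}{224} + \frac{226}{129}\right) + 104\right)}{4} = \frac{49 \left(\left(\left(-72\right) \frac{1}{224} + 226 \cdot \frac{1}{129}\right) + 104\right)}{4} = \frac{49 \left(\left(- \frac{9}{28} + \frac{226}{129}\right) + 104\right)}{4} = \frac{49 \left(\frac{5167}{3612} + 104\right)}{4} = \frac{49}{4} \cdot \frac{380815}{3612} = \frac{2665705}{2064}$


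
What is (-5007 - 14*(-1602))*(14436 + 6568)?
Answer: 365910684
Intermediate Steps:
(-5007 - 14*(-1602))*(14436 + 6568) = (-5007 + 22428)*21004 = 17421*21004 = 365910684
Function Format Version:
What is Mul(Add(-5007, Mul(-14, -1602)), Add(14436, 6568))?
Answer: 365910684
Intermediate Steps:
Mul(Add(-5007, Mul(-14, -1602)), Add(14436, 6568)) = Mul(Add(-5007, 22428), 21004) = Mul(17421, 21004) = 365910684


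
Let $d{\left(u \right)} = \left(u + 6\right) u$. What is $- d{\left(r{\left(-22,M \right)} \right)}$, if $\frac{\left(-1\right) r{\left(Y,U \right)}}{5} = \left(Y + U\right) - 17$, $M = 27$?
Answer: $-3960$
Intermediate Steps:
$r{\left(Y,U \right)} = 85 - 5 U - 5 Y$ ($r{\left(Y,U \right)} = - 5 \left(\left(Y + U\right) - 17\right) = - 5 \left(\left(U + Y\right) - 17\right) = - 5 \left(-17 + U + Y\right) = 85 - 5 U - 5 Y$)
$d{\left(u \right)} = u \left(6 + u\right)$ ($d{\left(u \right)} = \left(6 + u\right) u = u \left(6 + u\right)$)
$- d{\left(r{\left(-22,M \right)} \right)} = - \left(85 - 135 - -110\right) \left(6 - -60\right) = - \left(85 - 135 + 110\right) \left(6 + \left(85 - 135 + 110\right)\right) = - 60 \left(6 + 60\right) = - 60 \cdot 66 = \left(-1\right) 3960 = -3960$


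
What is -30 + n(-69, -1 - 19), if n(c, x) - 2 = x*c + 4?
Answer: 1356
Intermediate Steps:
n(c, x) = 6 + c*x (n(c, x) = 2 + (x*c + 4) = 2 + (c*x + 4) = 2 + (4 + c*x) = 6 + c*x)
-30 + n(-69, -1 - 19) = -30 + (6 - 69*(-1 - 19)) = -30 + (6 - 69*(-20)) = -30 + (6 + 1380) = -30 + 1386 = 1356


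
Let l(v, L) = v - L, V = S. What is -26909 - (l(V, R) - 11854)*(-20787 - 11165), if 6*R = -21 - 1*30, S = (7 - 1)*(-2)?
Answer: -378897749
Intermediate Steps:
S = -12 (S = 6*(-2) = -12)
V = -12
R = -17/2 (R = (-21 - 1*30)/6 = (-21 - 30)/6 = (⅙)*(-51) = -17/2 ≈ -8.5000)
-26909 - (l(V, R) - 11854)*(-20787 - 11165) = -26909 - ((-12 - 1*(-17/2)) - 11854)*(-20787 - 11165) = -26909 - ((-12 + 17/2) - 11854)*(-31952) = -26909 - (-7/2 - 11854)*(-31952) = -26909 - (-23715)*(-31952)/2 = -26909 - 1*378870840 = -26909 - 378870840 = -378897749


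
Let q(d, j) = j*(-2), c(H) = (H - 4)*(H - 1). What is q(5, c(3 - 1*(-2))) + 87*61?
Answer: 5299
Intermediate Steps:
c(H) = (-1 + H)*(-4 + H) (c(H) = (-4 + H)*(-1 + H) = (-1 + H)*(-4 + H))
q(d, j) = -2*j
q(5, c(3 - 1*(-2))) + 87*61 = -2*(4 + (3 - 1*(-2))² - 5*(3 - 1*(-2))) + 87*61 = -2*(4 + (3 + 2)² - 5*(3 + 2)) + 5307 = -2*(4 + 5² - 5*5) + 5307 = -2*(4 + 25 - 25) + 5307 = -2*4 + 5307 = -8 + 5307 = 5299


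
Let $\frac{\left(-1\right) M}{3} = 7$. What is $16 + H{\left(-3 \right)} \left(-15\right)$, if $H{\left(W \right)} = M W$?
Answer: $-929$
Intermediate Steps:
$M = -21$ ($M = \left(-3\right) 7 = -21$)
$H{\left(W \right)} = - 21 W$
$16 + H{\left(-3 \right)} \left(-15\right) = 16 + \left(-21\right) \left(-3\right) \left(-15\right) = 16 + 63 \left(-15\right) = 16 - 945 = -929$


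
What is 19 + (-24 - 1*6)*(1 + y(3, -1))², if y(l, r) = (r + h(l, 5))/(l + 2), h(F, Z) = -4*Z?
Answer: -1441/5 ≈ -288.20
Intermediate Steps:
y(l, r) = (-20 + r)/(2 + l) (y(l, r) = (r - 4*5)/(l + 2) = (r - 20)/(2 + l) = (-20 + r)/(2 + l))
19 + (-24 - 1*6)*(1 + y(3, -1))² = 19 + (-24 - 1*6)*(1 + (-20 - 1)/(2 + 3))² = 19 + (-24 - 6)*(1 - 21/5)² = 19 - 30*(1 + (⅕)*(-21))² = 19 - 30*(1 - 21/5)² = 19 - 30*(-16/5)² = 19 - 30*256/25 = 19 - 1536/5 = -1441/5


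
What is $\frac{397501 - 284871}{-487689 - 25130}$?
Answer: $- \frac{112630}{512819} \approx -0.21963$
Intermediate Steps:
$\frac{397501 - 284871}{-487689 - 25130} = \frac{112630}{-487689 + \left(-128090 + 102960\right)} = \frac{112630}{-487689 - 25130} = \frac{112630}{-512819} = 112630 \left(- \frac{1}{512819}\right) = - \frac{112630}{512819}$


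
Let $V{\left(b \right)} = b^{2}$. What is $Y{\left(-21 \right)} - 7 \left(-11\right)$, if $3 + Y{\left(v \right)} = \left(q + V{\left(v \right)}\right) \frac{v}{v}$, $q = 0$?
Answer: $515$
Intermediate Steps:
$Y{\left(v \right)} = -3 + v^{2}$ ($Y{\left(v \right)} = -3 + \left(0 + v^{2}\right) \frac{v}{v} = -3 + v^{2} \cdot 1 = -3 + v^{2}$)
$Y{\left(-21 \right)} - 7 \left(-11\right) = \left(-3 + \left(-21\right)^{2}\right) - 7 \left(-11\right) = \left(-3 + 441\right) - -77 = 438 + 77 = 515$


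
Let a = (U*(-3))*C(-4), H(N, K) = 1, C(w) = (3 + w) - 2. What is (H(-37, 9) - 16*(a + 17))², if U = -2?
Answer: 289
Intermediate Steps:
C(w) = 1 + w
a = -18 (a = (-2*(-3))*(1 - 4) = 6*(-3) = -18)
(H(-37, 9) - 16*(a + 17))² = (1 - 16*(-18 + 17))² = (1 - 16*(-1))² = (1 + 16)² = 17² = 289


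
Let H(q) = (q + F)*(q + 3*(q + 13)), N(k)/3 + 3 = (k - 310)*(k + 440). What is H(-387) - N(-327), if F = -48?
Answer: 872367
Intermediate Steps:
N(k) = -9 + 3*(-310 + k)*(440 + k) (N(k) = -9 + 3*((k - 310)*(k + 440)) = -9 + 3*((-310 + k)*(440 + k)) = -9 + 3*(-310 + k)*(440 + k))
H(q) = (-48 + q)*(39 + 4*q) (H(q) = (q - 48)*(q + 3*(q + 13)) = (-48 + q)*(q + 3*(13 + q)) = (-48 + q)*(q + (39 + 3*q)) = (-48 + q)*(39 + 4*q))
H(-387) - N(-327) = (-1872 - 153*(-387) + 4*(-387)²) - (-409209 + 3*(-327)² + 390*(-327)) = (-1872 + 59211 + 4*149769) - (-409209 + 3*106929 - 127530) = (-1872 + 59211 + 599076) - (-409209 + 320787 - 127530) = 656415 - 1*(-215952) = 656415 + 215952 = 872367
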